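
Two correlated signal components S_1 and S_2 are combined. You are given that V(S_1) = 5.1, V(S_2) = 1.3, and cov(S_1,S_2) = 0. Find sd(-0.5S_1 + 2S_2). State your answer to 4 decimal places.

V(-0.5S_1 + 2S_2) = (-0.5)²·V(S_1) + (2)²·V(S_2) + 2·(-0.5)·(2)·cov(S_1,S_2)
= 0.25·5.1 + 4·1.3 + -2·0 = 6.475
sd(-0.5S_1 + 2S_2) = √6.475 ≈ 2.5446

2.5446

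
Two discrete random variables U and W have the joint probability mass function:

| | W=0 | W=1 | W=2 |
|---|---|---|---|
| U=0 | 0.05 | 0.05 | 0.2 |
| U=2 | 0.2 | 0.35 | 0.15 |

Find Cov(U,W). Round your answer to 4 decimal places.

-0.2400

E[U] = 1.4,  E[W] = 1.1
E[UW] = 1.3
Cov(U,W) = E[UW] − E[U]E[W] = 1.3 − (1.4)(1.1) = -0.24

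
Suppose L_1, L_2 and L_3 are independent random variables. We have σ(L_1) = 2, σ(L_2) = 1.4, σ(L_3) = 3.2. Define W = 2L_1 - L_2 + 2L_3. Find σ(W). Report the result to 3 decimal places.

Var(L_1) = 4, Var(L_2) = 1.96, Var(L_3) = 10.24
By independence, Var(W) = (2)²Var(L_1) + (-1)²Var(L_2) + (2)²Var(L_3)
= (2)²·4 + (-1)²·1.96 + (2)²·10.24 = 58.92
σ(W) = √58.92 ≈ 7.676

7.676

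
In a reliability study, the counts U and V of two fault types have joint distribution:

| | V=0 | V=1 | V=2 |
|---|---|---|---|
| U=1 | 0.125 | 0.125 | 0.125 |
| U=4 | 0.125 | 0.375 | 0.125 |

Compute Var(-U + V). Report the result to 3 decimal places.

2.609

E[U] = 2.875,  E[V] = 1,  E[UV] = 2.875
Var(U) = 10.375 − (2.875)² = 2.109375;  Var(V) = 1.5 − (1)² = 0.5
Cov(U,V) = 2.875 − (2.875)(1) = 0
Var(-U + V) = (-1)²·2.109375 + (1)²·0.5 + 2·(-1)·(1)·0 = 2.609375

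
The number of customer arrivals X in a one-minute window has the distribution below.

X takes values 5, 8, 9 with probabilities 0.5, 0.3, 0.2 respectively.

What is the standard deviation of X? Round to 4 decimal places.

1.7349

E[X] = (5)(0.5) + (8)(0.3) + (9)(0.2) = 6.7
E[X²] = (5)²(0.5) + (8)²(0.3) + (9)²(0.2) = 47.9
Var(X) = E[X²] − (E[X])² = 47.9 − (6.7)² = 3.01
SD(X) = √3.01 ≈ 1.7349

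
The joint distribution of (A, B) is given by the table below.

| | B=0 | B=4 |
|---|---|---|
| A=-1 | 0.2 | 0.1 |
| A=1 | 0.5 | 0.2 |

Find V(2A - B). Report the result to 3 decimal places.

7.040

E[A] = 0.4,  E[B] = 1.2,  E[AB] = 0.4
V(A) = 1 − (0.4)² = 0.84;  V(B) = 4.8 − (1.2)² = 3.36
Cov(A,B) = 0.4 − (0.4)(1.2) = -0.08
V(2A - B) = (2)²·0.84 + (-1)²·3.36 + 2·(2)·(-1)·-0.08 = 7.04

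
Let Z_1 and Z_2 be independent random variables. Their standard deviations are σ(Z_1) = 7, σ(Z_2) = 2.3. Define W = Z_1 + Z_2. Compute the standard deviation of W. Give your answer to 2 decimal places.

Var(Z_1) = 49, Var(Z_2) = 5.29
By independence, Var(W) = (1)²Var(Z_1) + (1)²Var(Z_2)
= (1)²·49 + (1)²·5.29 = 54.29
σ(W) = √54.29 ≈ 7.37

7.37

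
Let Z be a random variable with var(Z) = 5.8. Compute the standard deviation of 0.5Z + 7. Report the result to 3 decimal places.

1.204

var(0.5Z + 7) = (0.5)²·5.8 = 1.45
SD(0.5Z + 7) = √1.45 ≈ 1.204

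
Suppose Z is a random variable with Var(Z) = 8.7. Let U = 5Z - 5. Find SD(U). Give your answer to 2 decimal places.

14.75

Var(5Z - 5) = (5)²·8.7 = 217.5
SD(U) = √217.5 ≈ 14.75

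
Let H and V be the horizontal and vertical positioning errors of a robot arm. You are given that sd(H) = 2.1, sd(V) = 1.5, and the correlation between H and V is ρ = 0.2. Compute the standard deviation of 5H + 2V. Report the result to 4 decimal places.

var(H) = (2.1)² = 4.41;  var(V) = (1.5)² = 2.25
Cov(H,V) = ρ·sd(H)·sd(V) = 0.2·2.1·1.5 = 0.63
var(5H + 2V) = (5)²·var(H) + (2)²·var(V) + 2·(5)·(2)·Cov(H,V)
= 25·4.41 + 4·2.25 + 20·0.63 = 131.85
sd(5H + 2V) = √131.85 ≈ 11.4826

11.4826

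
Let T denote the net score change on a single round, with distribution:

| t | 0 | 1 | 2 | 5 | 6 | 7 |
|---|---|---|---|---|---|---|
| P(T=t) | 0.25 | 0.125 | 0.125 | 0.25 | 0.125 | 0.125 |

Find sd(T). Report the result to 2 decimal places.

2.63

E[T] = (0)(0.25) + (1)(0.125) + (2)(0.125) + (5)(0.25) + (6)(0.125) + (7)(0.125) = 3.25
E[T²] = (0)²(0.25) + (1)²(0.125) + (2)²(0.125) + (5)²(0.25) + (6)²(0.125) + (7)²(0.125) = 17.5
var(T) = E[T²] − (E[T])² = 17.5 − (3.25)² = 6.9375
sd(T) = √6.9375 ≈ 2.63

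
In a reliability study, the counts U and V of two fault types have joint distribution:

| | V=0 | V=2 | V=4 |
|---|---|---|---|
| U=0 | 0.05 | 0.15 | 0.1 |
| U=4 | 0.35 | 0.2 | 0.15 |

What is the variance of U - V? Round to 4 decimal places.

E[U] = 2.8,  E[V] = 1.7,  E[UV] = 4
Var(U) = 11.2 − (2.8)² = 3.36;  Var(V) = 5.4 − (1.7)² = 2.51
Cov(U,V) = 4 − (2.8)(1.7) = -0.76
Var(U - V) = (1)²·3.36 + (-1)²·2.51 + 2·(1)·(-1)·-0.76 = 7.39

7.3900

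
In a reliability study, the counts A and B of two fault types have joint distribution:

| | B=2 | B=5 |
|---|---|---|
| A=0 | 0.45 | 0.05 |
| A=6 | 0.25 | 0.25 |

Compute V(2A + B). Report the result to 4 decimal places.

45.0900

E[A] = 3,  E[B] = 2.9,  E[AB] = 10.5
V(A) = 18 − (3)² = 9;  V(B) = 10.3 − (2.9)² = 1.89
cov(A,B) = 10.5 − (3)(2.9) = 1.8
V(2A + B) = (2)²·9 + (1)²·1.89 + 2·(2)·(1)·1.8 = 45.09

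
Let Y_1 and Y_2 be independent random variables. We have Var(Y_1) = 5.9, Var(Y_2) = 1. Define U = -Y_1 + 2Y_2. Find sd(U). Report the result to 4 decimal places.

3.1464

By independence, Var(U) = (-1)²Var(Y_1) + (2)²Var(Y_2)
= (-1)²·5.9 + (2)²·1 = 9.9
sd(U) = √9.9 ≈ 3.1464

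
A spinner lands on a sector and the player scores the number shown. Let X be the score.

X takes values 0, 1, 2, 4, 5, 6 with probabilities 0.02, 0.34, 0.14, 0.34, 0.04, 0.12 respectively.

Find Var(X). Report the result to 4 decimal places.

3.2500

E[X] = (0)(0.02) + (1)(0.34) + (2)(0.14) + (4)(0.34) + (5)(0.04) + (6)(0.12) = 2.9
E[X²] = (0)²(0.02) + (1)²(0.34) + (2)²(0.14) + (4)²(0.34) + (5)²(0.04) + (6)²(0.12) = 11.66
Var(X) = E[X²] − (E[X])² = 11.66 − (2.9)² = 3.25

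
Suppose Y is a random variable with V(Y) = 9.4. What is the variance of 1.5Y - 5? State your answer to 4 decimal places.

21.1500

V(1.5Y - 5) = (1.5)²·V(Y) = 2.25·9.4 = 21.15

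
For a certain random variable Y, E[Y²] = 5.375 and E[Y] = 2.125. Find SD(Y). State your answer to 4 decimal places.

0.9270

V(Y) = 5.375 − (2.125)² = 0.859375
SD(Y) = √0.859375 ≈ 0.9270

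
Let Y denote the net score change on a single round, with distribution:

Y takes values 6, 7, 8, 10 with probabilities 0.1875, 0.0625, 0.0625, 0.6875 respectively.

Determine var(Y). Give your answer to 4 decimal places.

E[Y] = (6)(0.1875) + (7)(0.0625) + (8)(0.0625) + (10)(0.6875) = 8.9375
E[Y²] = (6)²(0.1875) + (7)²(0.0625) + (8)²(0.0625) + (10)²(0.6875) = 82.5625
var(Y) = E[Y²] − (E[Y])² = 82.5625 − (8.9375)² = 2.68359375

2.6836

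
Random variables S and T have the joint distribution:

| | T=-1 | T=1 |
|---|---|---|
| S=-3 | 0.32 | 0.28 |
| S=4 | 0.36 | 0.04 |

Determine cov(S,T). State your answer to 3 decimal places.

E[S] = -0.2,  E[T] = -0.36
E[ST] = -1.16
cov(S,T) = E[ST] − E[S]E[T] = -1.16 − (-0.2)(-0.36) = -1.232

-1.232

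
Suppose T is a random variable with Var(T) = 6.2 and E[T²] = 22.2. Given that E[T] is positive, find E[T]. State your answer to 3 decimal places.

4.000

(E[T])² = E[T²] − Var(T) = 22.2 − 6.2 = 16
E[T] = √16 = 4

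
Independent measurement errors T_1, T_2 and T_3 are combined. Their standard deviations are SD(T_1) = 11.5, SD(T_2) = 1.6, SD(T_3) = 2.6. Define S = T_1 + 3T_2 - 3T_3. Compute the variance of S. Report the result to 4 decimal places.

Var(T_1) = 132.25, Var(T_2) = 2.56, Var(T_3) = 6.76
By independence, Var(S) = (1)²Var(T_1) + (3)²Var(T_2) + (-3)²Var(T_3)
= (1)²·132.25 + (3)²·2.56 + (-3)²·6.76 = 216.13

216.1300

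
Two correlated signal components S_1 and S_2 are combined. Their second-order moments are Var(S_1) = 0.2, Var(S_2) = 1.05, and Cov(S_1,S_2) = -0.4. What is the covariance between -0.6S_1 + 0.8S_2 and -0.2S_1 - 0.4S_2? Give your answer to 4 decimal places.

Cov(-0.6S_1 + 0.8S_2, -0.2S_1 - 0.4S_2) = (-0.6)(-0.2)Var(S_1) + (0.8)(-0.4)Var(S_2) + [(-0.6)(-0.4) + (0.8)(-0.2)]Cov(S_1,S_2)
= 0.12·0.2 + -0.32·1.05 + 0.08·-0.4 = -0.344

-0.3440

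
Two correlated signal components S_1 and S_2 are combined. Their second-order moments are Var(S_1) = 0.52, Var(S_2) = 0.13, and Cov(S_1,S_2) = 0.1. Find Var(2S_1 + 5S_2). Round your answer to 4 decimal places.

Var(2S_1 + 5S_2) = (2)²·Var(S_1) + (5)²·Var(S_2) + 2·(2)·(5)·Cov(S_1,S_2)
= 4·0.52 + 25·0.13 + 20·0.1 = 7.33

7.3300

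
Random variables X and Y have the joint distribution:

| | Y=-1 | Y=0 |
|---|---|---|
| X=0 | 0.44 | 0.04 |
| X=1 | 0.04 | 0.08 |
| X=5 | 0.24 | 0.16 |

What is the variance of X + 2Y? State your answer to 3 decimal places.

7.578

E[X] = 2.12,  E[Y] = -0.72,  E[XY] = -1.24
Var(X) = 10.12 − (2.12)² = 5.6256;  Var(Y) = 0.72 − (-0.72)² = 0.2016
Cov(X,Y) = -1.24 − (2.12)(-0.72) = 0.2864
Var(X + 2Y) = (1)²·5.6256 + (2)²·0.2016 + 2·(1)·(2)·0.2864 = 7.5776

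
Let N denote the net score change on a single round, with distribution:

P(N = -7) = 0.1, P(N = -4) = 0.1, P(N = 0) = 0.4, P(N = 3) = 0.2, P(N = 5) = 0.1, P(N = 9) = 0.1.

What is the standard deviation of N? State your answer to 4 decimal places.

E[N] = (-7)(0.1) + (-4)(0.1) + (0)(0.4) + (3)(0.2) + (5)(0.1) + (9)(0.1) = 0.9
E[N²] = (-7)²(0.1) + (-4)²(0.1) + (0)²(0.4) + (3)²(0.2) + (5)²(0.1) + (9)²(0.1) = 18.9
V(N) = E[N²] − (E[N])² = 18.9 − (0.9)² = 18.09
sd(N) = √18.09 ≈ 4.2532

4.2532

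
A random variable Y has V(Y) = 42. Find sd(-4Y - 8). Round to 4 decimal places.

V(-4Y - 8) = (-4)²·42 = 672
sd(-4Y - 8) = √672 ≈ 25.9230

25.9230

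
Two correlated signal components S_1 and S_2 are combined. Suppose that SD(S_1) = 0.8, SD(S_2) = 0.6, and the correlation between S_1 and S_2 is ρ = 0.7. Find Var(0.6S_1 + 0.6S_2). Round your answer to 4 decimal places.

Var(S_1) = (0.8)² = 0.64;  Var(S_2) = (0.6)² = 0.36
Cov(S_1,S_2) = ρ·SD(S_1)·SD(S_2) = 0.7·0.8·0.6 = 0.336
Var(0.6S_1 + 0.6S_2) = (0.6)²·Var(S_1) + (0.6)²·Var(S_2) + 2·(0.6)·(0.6)·Cov(S_1,S_2)
= 0.36·0.64 + 0.36·0.36 + 0.72·0.336 = 0.60192

0.6019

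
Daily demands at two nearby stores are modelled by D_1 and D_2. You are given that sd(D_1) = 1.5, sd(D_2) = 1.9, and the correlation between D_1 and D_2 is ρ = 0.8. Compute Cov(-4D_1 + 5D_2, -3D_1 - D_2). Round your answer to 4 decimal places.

-16.1300

V(D_1) = (1.5)² = 2.25;  V(D_2) = (1.9)² = 3.61
Cov(D_1,D_2) = ρ·sd(D_1)·sd(D_2) = 0.8·1.5·1.9 = 2.28
Cov(-4D_1 + 5D_2, -3D_1 - D_2) = (-4)(-3)V(D_1) + (5)(-1)V(D_2) + [(-4)(-1) + (5)(-3)]Cov(D_1,D_2)
= 12·2.25 + -5·3.61 + -11·2.28 = -16.13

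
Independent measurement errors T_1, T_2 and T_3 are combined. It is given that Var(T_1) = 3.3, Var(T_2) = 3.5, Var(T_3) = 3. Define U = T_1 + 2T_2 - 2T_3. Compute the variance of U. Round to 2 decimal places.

By independence, Var(U) = (1)²Var(T_1) + (2)²Var(T_2) + (-2)²Var(T_3)
= (1)²·3.3 + (2)²·3.5 + (-2)²·3 = 29.3

29.30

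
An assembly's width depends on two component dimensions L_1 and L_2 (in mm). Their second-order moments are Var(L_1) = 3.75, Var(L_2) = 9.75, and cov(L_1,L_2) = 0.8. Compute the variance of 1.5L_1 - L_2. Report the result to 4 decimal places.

Var(1.5L_1 - L_2) = (1.5)²·Var(L_1) + (-1)²·Var(L_2) + 2·(1.5)·(-1)·cov(L_1,L_2)
= 2.25·3.75 + 1·9.75 + -3·0.8 = 15.7875

15.7875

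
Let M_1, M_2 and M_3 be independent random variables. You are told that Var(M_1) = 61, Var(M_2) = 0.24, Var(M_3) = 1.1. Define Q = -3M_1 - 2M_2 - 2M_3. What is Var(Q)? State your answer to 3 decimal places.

554.360

By independence, Var(Q) = (-3)²Var(M_1) + (-2)²Var(M_2) + (-2)²Var(M_3)
= (-3)²·61 + (-2)²·0.24 + (-2)²·1.1 = 554.36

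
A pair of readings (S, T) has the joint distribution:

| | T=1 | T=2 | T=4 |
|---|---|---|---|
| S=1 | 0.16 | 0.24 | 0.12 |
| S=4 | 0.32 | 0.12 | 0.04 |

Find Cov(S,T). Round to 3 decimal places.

-0.490

E[S] = 2.44,  E[T] = 1.84
E[ST] = 4
Cov(S,T) = E[ST] − E[S]E[T] = 4 − (2.44)(1.84) = -0.4896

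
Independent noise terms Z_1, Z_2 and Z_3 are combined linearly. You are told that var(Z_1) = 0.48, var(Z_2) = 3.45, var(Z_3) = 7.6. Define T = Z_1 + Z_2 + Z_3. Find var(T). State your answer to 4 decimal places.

11.5300

By independence, var(T) = (1)²var(Z_1) + (1)²var(Z_2) + (1)²var(Z_3)
= (1)²·0.48 + (1)²·3.45 + (1)²·7.6 = 11.53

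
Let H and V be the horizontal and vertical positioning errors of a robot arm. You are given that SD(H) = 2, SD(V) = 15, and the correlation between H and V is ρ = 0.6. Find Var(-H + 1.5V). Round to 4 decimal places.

Var(H) = (2)² = 4;  Var(V) = (15)² = 225
cov(H,V) = ρ·SD(H)·SD(V) = 0.6·2·15 = 18
Var(-H + 1.5V) = (-1)²·Var(H) + (1.5)²·Var(V) + 2·(-1)·(1.5)·cov(H,V)
= 1·4 + 2.25·225 + -3·18 = 456.25

456.2500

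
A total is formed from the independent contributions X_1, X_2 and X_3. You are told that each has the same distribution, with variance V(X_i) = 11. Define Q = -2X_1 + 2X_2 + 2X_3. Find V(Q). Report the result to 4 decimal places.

132.0000

By independence, V(Q) = (-2)²V(X_1) + (2)²V(X_2) + (2)²V(X_3)
= (-2)²·11 + (2)²·11 + (2)²·11 = 132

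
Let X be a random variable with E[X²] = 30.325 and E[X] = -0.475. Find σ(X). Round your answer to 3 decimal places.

Var(X) = 30.325 − (-0.475)² = 30.099375
σ(X) = √30.099375 ≈ 5.486

5.486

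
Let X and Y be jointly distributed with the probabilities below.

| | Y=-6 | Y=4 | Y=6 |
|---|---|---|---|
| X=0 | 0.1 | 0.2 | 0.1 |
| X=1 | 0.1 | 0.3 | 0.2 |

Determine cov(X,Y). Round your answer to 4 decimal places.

0.2400

E[X] = 0.6,  E[Y] = 2.6
E[XY] = 1.8
cov(X,Y) = E[XY] − E[X]E[Y] = 1.8 − (0.6)(2.6) = 0.24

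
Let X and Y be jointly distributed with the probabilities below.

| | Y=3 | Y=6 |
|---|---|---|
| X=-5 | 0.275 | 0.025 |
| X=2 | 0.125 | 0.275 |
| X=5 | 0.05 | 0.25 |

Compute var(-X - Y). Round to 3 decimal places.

E[X] = 0.8,  E[Y] = 4.65,  E[XY] = 7.425
var(X) = 16.6 − (0.8)² = 15.96;  var(Y) = 23.85 − (4.65)² = 2.2275
Cov(X,Y) = 7.425 − (0.8)(4.65) = 3.705
var(-X - Y) = (-1)²·15.96 + (-1)²·2.2275 + 2·(-1)·(-1)·3.705 = 25.5975

25.598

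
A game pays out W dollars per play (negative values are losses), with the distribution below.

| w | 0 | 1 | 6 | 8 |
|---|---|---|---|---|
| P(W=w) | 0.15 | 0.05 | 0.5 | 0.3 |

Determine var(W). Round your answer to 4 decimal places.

E[W] = (0)(0.15) + (1)(0.05) + (6)(0.5) + (8)(0.3) = 5.45
E[W²] = (0)²(0.15) + (1)²(0.05) + (6)²(0.5) + (8)²(0.3) = 37.25
var(W) = E[W²] − (E[W])² = 37.25 − (5.45)² = 7.5475

7.5475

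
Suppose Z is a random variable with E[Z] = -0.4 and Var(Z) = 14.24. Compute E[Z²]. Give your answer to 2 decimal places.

14.40

E[Z²] = Var(Z) + (E[Z])² = 14.24 + (-0.4)² = 14.4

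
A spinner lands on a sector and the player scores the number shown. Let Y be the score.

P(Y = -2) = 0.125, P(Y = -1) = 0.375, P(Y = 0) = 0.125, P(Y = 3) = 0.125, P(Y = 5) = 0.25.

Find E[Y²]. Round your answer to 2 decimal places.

8.25

E[Y²] = (-2)²(0.125) + (-1)²(0.375) + (0)²(0.125) + (3)²(0.125) + (5)²(0.25) = 8.25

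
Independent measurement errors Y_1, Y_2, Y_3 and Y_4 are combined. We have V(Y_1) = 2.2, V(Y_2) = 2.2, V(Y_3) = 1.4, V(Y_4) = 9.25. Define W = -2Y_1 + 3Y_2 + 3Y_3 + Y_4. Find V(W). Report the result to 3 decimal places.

By independence, V(W) = (-2)²V(Y_1) + (3)²V(Y_2) + (3)²V(Y_3) + (1)²V(Y_4)
= (-2)²·2.2 + (3)²·2.2 + (3)²·1.4 + (1)²·9.25 = 50.45

50.450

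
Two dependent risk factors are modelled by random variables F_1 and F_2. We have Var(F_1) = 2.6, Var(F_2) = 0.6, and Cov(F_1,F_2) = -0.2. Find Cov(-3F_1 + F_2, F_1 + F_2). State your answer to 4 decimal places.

-6.8000

Cov(-3F_1 + F_2, F_1 + F_2) = (-3)(1)Var(F_1) + (1)(1)Var(F_2) + [(-3)(1) + (1)(1)]Cov(F_1,F_2)
= -3·2.6 + 1·0.6 + -2·-0.2 = -6.8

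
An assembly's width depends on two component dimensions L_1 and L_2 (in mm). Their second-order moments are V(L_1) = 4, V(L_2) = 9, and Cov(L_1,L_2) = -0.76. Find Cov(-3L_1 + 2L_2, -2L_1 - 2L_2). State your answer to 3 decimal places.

Cov(-3L_1 + 2L_2, -2L_1 - 2L_2) = (-3)(-2)V(L_1) + (2)(-2)V(L_2) + [(-3)(-2) + (2)(-2)]Cov(L_1,L_2)
= 6·4 + -4·9 + 2·-0.76 = -13.52

-13.520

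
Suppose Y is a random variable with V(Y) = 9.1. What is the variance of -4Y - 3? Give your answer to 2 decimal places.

145.60

V(-4Y - 3) = (-4)²·V(Y) = 16·9.1 = 145.6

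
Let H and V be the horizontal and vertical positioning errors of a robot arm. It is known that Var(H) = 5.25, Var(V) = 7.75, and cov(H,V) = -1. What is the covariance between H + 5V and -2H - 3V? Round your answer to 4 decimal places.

-113.7500

cov(H + 5V, -2H - 3V) = (1)(-2)Var(H) + (5)(-3)Var(V) + [(1)(-3) + (5)(-2)]cov(H,V)
= -2·5.25 + -15·7.75 + -13·-1 = -113.75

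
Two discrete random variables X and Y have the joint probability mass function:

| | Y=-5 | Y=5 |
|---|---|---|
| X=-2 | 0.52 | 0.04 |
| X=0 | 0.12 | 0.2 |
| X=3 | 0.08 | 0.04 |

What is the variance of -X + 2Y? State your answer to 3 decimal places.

E[X] = -0.76,  E[Y] = -2.2,  E[XY] = 4.2
V(X) = 3.32 − (-0.76)² = 2.7424;  V(Y) = 25 − (-2.2)² = 20.16
Cov(X,Y) = 4.2 − (-0.76)(-2.2) = 2.528
V(-X + 2Y) = (-1)²·2.7424 + (2)²·20.16 + 2·(-1)·(2)·2.528 = 73.2704

73.270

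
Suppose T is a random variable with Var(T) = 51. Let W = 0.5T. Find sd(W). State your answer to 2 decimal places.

Var(0.5T) = (0.5)²·51 = 12.75
sd(W) = √12.75 ≈ 3.57

3.57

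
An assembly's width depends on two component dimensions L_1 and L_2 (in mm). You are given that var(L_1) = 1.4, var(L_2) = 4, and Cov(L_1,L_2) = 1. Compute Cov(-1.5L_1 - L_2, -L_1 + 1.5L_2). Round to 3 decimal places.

-5.150

Cov(-1.5L_1 - L_2, -L_1 + 1.5L_2) = (-1.5)(-1)var(L_1) + (-1)(1.5)var(L_2) + [(-1.5)(1.5) + (-1)(-1)]Cov(L_1,L_2)
= 1.5·1.4 + -1.5·4 + -1.25·1 = -5.15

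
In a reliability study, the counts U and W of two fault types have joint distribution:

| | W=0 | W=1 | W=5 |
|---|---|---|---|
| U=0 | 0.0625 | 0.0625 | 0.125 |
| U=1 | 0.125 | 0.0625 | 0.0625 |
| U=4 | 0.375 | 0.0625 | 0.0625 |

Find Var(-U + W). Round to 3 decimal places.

E[U] = 2.25,  E[W] = 1.4375,  E[UW] = 1.875
Var(U) = 8.25 − (2.25)² = 3.1875;  Var(W) = 6.4375 − (1.4375)² = 4.37109375
Cov(U,W) = 1.875 − (2.25)(1.4375) = -1.359375
Var(-U + W) = (-1)²·3.1875 + (1)²·4.37109375 + 2·(-1)·(1)·-1.359375 = 10.27734375

10.277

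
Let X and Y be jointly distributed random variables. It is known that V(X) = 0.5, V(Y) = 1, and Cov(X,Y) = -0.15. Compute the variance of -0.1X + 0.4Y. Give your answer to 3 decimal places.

0.177

V(-0.1X + 0.4Y) = (-0.1)²·V(X) + (0.4)²·V(Y) + 2·(-0.1)·(0.4)·Cov(X,Y)
= 0.01·0.5 + 0.16·1 + -0.08·-0.15 = 0.177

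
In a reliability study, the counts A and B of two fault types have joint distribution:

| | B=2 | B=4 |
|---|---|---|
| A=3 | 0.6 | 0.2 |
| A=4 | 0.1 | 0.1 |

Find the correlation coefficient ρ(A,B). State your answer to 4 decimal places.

E[A] = 3.2,  E[B] = 2.6
E[AB] = 8.4
Cov(A,B) = E[AB] − E[A]E[B] = 8.4 − (3.2)(2.6) = 0.08
V(A) = 0.16,  V(B) = 0.84
ρ = 0.08 / √(0.16·0.84) ≈ 0.2182

0.2182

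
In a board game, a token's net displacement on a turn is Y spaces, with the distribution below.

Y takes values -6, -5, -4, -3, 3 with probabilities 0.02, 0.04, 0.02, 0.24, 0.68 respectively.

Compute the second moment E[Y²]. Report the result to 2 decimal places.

E[Y²] = (-6)²(0.02) + (-5)²(0.04) + (-4)²(0.02) + (-3)²(0.24) + (3)²(0.68) = 10.32

10.32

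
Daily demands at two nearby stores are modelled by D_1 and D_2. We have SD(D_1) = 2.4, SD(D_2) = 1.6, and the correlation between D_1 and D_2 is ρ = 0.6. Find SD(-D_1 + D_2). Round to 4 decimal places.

Var(D_1) = (2.4)² = 5.76;  Var(D_2) = (1.6)² = 2.56
Cov(D_1,D_2) = ρ·SD(D_1)·SD(D_2) = 0.6·2.4·1.6 = 2.304
Var(-D_1 + D_2) = (-1)²·Var(D_1) + (1)²·Var(D_2) + 2·(-1)·(1)·Cov(D_1,D_2)
= 1·5.76 + 1·2.56 + -2·2.304 = 3.712
SD(-D_1 + D_2) = √3.712 ≈ 1.9267

1.9267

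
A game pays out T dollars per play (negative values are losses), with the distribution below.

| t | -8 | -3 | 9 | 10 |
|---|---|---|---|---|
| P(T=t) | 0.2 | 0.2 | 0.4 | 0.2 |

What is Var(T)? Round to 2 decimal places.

E[T] = (-8)(0.2) + (-3)(0.2) + (9)(0.4) + (10)(0.2) = 3.4
E[T²] = (-8)²(0.2) + (-3)²(0.2) + (9)²(0.4) + (10)²(0.2) = 67
Var(T) = E[T²] − (E[T])² = 67 − (3.4)² = 55.44

55.44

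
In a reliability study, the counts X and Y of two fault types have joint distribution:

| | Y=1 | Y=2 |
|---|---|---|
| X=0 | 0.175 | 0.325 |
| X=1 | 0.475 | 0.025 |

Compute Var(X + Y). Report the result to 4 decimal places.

E[X] = 0.5,  E[Y] = 1.35,  E[XY] = 0.525
Var(X) = 0.5 − (0.5)² = 0.25;  Var(Y) = 2.05 − (1.35)² = 0.2275
Cov(X,Y) = 0.525 − (0.5)(1.35) = -0.15
Var(X + Y) = (1)²·0.25 + (1)²·0.2275 + 2·(1)·(1)·-0.15 = 0.1775

0.1775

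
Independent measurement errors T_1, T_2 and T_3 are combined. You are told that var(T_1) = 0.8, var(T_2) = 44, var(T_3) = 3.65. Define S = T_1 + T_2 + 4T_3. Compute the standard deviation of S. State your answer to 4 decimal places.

10.1587

By independence, var(S) = (1)²var(T_1) + (1)²var(T_2) + (4)²var(T_3)
= (1)²·0.8 + (1)²·44 + (4)²·3.65 = 103.2
SD(S) = √103.2 ≈ 10.1587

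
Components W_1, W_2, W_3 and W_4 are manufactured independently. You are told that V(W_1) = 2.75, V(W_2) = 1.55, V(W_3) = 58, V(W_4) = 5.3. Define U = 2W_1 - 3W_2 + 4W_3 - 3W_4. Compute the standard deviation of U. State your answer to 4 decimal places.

31.6331

By independence, V(U) = (2)²V(W_1) + (-3)²V(W_2) + (4)²V(W_3) + (-3)²V(W_4)
= (2)²·2.75 + (-3)²·1.55 + (4)²·58 + (-3)²·5.3 = 1000.65
SD(U) = √1000.65 ≈ 31.6331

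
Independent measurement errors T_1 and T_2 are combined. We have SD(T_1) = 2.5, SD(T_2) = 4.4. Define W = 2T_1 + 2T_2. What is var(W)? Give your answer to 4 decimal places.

102.4400

var(T_1) = 6.25, var(T_2) = 19.36
By independence, var(W) = (2)²var(T_1) + (2)²var(T_2)
= (2)²·6.25 + (2)²·19.36 = 102.44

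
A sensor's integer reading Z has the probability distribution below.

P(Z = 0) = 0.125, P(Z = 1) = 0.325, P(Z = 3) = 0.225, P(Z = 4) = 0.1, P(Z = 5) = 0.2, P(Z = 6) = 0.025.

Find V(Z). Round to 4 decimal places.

3.3475

E[Z] = (0)(0.125) + (1)(0.325) + (3)(0.225) + (4)(0.1) + (5)(0.2) + (6)(0.025) = 2.55
E[Z²] = (0)²(0.125) + (1)²(0.325) + (3)²(0.225) + (4)²(0.1) + (5)²(0.2) + (6)²(0.025) = 9.85
V(Z) = E[Z²] − (E[Z])² = 9.85 − (2.55)² = 3.3475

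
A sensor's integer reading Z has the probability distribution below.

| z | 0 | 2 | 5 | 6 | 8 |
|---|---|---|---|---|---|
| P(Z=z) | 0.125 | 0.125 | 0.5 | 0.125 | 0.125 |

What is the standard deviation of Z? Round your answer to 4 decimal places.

2.2913

E[Z] = (0)(0.125) + (2)(0.125) + (5)(0.5) + (6)(0.125) + (8)(0.125) = 4.5
E[Z²] = (0)²(0.125) + (2)²(0.125) + (5)²(0.5) + (6)²(0.125) + (8)²(0.125) = 25.5
var(Z) = E[Z²] − (E[Z])² = 25.5 − (4.5)² = 5.25
SD(Z) = √5.25 ≈ 2.2913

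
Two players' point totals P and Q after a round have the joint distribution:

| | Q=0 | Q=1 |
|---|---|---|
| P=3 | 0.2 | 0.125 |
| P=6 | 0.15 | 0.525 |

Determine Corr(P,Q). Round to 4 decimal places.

E[P] = 5.025,  E[Q] = 0.65
E[PQ] = 3.525
cov(P,Q) = E[PQ] − E[P]E[Q] = 3.525 − (5.025)(0.65) = 0.25875
var(P) = 1.974375,  var(Q) = 0.2275
ρ = 0.25875 / √(1.974375·0.2275) ≈ 0.3861

0.3861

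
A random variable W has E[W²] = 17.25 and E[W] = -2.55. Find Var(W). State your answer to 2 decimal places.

Var(W) = 17.25 − (-2.55)² = 10.7475

10.75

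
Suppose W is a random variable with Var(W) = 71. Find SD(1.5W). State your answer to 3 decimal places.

Var(1.5W) = (1.5)²·71 = 159.75
SD(1.5W) = √159.75 ≈ 12.639

12.639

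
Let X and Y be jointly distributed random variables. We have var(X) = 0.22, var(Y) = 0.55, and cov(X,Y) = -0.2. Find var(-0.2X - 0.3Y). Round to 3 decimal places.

0.034

var(-0.2X - 0.3Y) = (-0.2)²·var(X) + (-0.3)²·var(Y) + 2·(-0.2)·(-0.3)·cov(X,Y)
= 0.04·0.22 + 0.09·0.55 + 0.12·-0.2 = 0.0343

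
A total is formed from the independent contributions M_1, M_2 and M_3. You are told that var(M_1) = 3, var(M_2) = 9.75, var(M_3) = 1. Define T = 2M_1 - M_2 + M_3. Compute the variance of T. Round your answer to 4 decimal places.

By independence, var(T) = (2)²var(M_1) + (-1)²var(M_2) + (1)²var(M_3)
= (2)²·3 + (-1)²·9.75 + (1)²·1 = 22.75

22.7500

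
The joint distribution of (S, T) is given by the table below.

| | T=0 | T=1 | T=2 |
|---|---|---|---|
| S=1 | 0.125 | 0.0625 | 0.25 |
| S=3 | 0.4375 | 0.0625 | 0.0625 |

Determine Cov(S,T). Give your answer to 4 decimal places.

E[S] = 2.125,  E[T] = 0.75
E[ST] = 1.125
Cov(S,T) = E[ST] − E[S]E[T] = 1.125 − (2.125)(0.75) = -0.46875

-0.4688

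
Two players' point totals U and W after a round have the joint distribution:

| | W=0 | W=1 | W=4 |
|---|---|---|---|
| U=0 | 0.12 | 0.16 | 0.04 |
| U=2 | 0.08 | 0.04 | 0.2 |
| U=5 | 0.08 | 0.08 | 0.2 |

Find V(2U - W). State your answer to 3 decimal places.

16.054

E[U] = 2.44,  E[W] = 2.04,  E[UW] = 6.08
V(U) = 10.28 − (2.44)² = 4.3264;  V(W) = 7.32 − (2.04)² = 3.1584
Cov(U,W) = 6.08 − (2.44)(2.04) = 1.1024
V(2U - W) = (2)²·4.3264 + (-1)²·3.1584 + 2·(2)·(-1)·1.1024 = 16.0544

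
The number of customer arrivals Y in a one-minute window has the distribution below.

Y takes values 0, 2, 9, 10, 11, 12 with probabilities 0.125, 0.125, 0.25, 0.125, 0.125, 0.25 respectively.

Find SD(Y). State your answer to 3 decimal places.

4.285

E[Y] = (0)(0.125) + (2)(0.125) + (9)(0.25) + (10)(0.125) + (11)(0.125) + (12)(0.25) = 8.125
E[Y²] = (0)²(0.125) + (2)²(0.125) + (9)²(0.25) + (10)²(0.125) + (11)²(0.125) + (12)²(0.25) = 84.375
Var(Y) = E[Y²] − (E[Y])² = 84.375 − (8.125)² = 18.359375
SD(Y) = √18.359375 ≈ 4.285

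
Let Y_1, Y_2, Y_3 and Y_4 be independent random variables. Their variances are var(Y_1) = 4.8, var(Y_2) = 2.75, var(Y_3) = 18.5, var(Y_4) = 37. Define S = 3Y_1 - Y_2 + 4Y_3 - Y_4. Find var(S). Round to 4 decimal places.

378.9500

By independence, var(S) = (3)²var(Y_1) + (-1)²var(Y_2) + (4)²var(Y_3) + (-1)²var(Y_4)
= (3)²·4.8 + (-1)²·2.75 + (4)²·18.5 + (-1)²·37 = 378.95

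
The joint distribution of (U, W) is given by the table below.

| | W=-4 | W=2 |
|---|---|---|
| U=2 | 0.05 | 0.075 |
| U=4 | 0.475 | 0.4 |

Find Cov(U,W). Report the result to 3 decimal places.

-0.188

E[U] = 3.75,  E[W] = -1.15
E[UW] = -4.5
Cov(U,W) = E[UW] − E[U]E[W] = -4.5 − (3.75)(-1.15) = -0.1875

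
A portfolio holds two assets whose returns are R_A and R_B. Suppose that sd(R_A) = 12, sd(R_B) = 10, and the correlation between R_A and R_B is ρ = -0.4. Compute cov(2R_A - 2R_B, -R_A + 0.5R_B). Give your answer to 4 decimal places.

-532.0000

Var(R_A) = (12)² = 144;  Var(R_B) = (10)² = 100
cov(R_A,R_B) = ρ·sd(R_A)·sd(R_B) = -0.4·12·10 = -48
cov(2R_A - 2R_B, -R_A + 0.5R_B) = (2)(-1)Var(R_A) + (-2)(0.5)Var(R_B) + [(2)(0.5) + (-2)(-1)]cov(R_A,R_B)
= -2·144 + -1·100 + 3·-48 = -532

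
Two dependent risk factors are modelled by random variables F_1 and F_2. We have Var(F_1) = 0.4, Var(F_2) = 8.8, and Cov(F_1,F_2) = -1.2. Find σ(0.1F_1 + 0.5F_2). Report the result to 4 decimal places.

Var(0.1F_1 + 0.5F_2) = (0.1)²·Var(F_1) + (0.5)²·Var(F_2) + 2·(0.1)·(0.5)·Cov(F_1,F_2)
= 0.01·0.4 + 0.25·8.8 + 0.1·-1.2 = 2.084
σ(0.1F_1 + 0.5F_2) = √2.084 ≈ 1.4436

1.4436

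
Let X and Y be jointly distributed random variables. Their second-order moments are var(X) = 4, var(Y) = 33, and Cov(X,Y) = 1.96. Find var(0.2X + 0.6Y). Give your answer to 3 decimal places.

var(0.2X + 0.6Y) = (0.2)²·var(X) + (0.6)²·var(Y) + 2·(0.2)·(0.6)·Cov(X,Y)
= 0.04·4 + 0.36·33 + 0.24·1.96 = 12.5104

12.510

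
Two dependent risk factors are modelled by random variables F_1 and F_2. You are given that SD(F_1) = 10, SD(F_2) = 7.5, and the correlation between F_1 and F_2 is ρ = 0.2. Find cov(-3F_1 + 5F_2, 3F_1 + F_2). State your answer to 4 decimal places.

-438.7500

Var(F_1) = (10)² = 100;  Var(F_2) = (7.5)² = 56.25
cov(F_1,F_2) = ρ·SD(F_1)·SD(F_2) = 0.2·10·7.5 = 15
cov(-3F_1 + 5F_2, 3F_1 + F_2) = (-3)(3)Var(F_1) + (5)(1)Var(F_2) + [(-3)(1) + (5)(3)]cov(F_1,F_2)
= -9·100 + 5·56.25 + 12·15 = -438.75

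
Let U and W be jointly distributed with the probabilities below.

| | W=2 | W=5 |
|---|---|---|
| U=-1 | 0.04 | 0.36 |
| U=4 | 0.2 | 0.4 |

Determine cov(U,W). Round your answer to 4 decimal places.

E[U] = 2,  E[W] = 4.28
E[UW] = 7.72
cov(U,W) = E[UW] − E[U]E[W] = 7.72 − (2)(4.28) = -0.84

-0.8400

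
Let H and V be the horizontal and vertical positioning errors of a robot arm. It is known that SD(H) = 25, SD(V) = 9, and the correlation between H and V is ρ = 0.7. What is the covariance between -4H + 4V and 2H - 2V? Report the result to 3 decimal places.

Var(H) = (25)² = 625;  Var(V) = (9)² = 81
Cov(H,V) = ρ·SD(H)·SD(V) = 0.7·25·9 = 157.5
Cov(-4H + 4V, 2H - 2V) = (-4)(2)Var(H) + (4)(-2)Var(V) + [(-4)(-2) + (4)(2)]Cov(H,V)
= -8·625 + -8·81 + 16·157.5 = -3128

-3128.000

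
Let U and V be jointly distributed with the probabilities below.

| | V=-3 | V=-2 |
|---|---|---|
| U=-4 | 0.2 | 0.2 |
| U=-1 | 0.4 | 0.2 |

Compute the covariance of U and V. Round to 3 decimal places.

-0.120

E[U] = -2.2,  E[V] = -2.6
E[UV] = 5.6
Cov(U,V) = E[UV] − E[U]E[V] = 5.6 − (-2.2)(-2.6) = -0.12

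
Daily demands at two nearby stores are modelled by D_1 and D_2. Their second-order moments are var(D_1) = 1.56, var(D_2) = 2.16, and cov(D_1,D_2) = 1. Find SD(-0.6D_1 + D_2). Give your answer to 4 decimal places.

1.2335

var(-0.6D_1 + D_2) = (-0.6)²·var(D_1) + (1)²·var(D_2) + 2·(-0.6)·(1)·cov(D_1,D_2)
= 0.36·1.56 + 1·2.16 + -1.2·1 = 1.5216
SD(-0.6D_1 + D_2) = √1.5216 ≈ 1.2335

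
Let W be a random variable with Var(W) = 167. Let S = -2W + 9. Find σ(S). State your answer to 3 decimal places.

Var(-2W + 9) = (-2)²·167 = 668
σ(S) = √668 ≈ 25.846

25.846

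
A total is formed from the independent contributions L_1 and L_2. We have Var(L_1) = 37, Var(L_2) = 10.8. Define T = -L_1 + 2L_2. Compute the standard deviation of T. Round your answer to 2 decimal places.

By independence, Var(T) = (-1)²Var(L_1) + (2)²Var(L_2)
= (-1)²·37 + (2)²·10.8 = 80.2
SD(T) = √80.2 ≈ 8.96

8.96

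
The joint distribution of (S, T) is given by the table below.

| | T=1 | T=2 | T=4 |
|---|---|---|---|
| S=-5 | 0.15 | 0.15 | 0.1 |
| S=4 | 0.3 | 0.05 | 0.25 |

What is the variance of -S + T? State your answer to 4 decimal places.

20.3275

E[S] = 0.4,  E[T] = 2.25,  E[ST] = 1.35
V(S) = 19.6 − (0.4)² = 19.44;  V(T) = 6.85 − (2.25)² = 1.7875
Cov(S,T) = 1.35 − (0.4)(2.25) = 0.45
V(-S + T) = (-1)²·19.44 + (1)²·1.7875 + 2·(-1)·(1)·0.45 = 20.3275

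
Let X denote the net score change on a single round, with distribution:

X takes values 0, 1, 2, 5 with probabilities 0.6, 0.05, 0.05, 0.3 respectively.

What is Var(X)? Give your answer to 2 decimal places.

E[X] = (0)(0.6) + (1)(0.05) + (2)(0.05) + (5)(0.3) = 1.65
E[X²] = (0)²(0.6) + (1)²(0.05) + (2)²(0.05) + (5)²(0.3) = 7.75
Var(X) = E[X²] − (E[X])² = 7.75 − (1.65)² = 5.0275

5.03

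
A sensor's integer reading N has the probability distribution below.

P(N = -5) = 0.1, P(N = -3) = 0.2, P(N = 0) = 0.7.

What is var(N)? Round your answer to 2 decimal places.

3.09

E[N] = (-5)(0.1) + (-3)(0.2) + (0)(0.7) = -1.1
E[N²] = (-5)²(0.1) + (-3)²(0.2) + (0)²(0.7) = 4.3
var(N) = E[N²] − (E[N])² = 4.3 − (-1.1)² = 3.09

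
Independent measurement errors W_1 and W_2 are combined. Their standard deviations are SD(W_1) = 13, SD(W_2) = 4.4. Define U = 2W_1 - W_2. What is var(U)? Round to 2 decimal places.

var(W_1) = 169, var(W_2) = 19.36
By independence, var(U) = (2)²var(W_1) + (-1)²var(W_2)
= (2)²·169 + (-1)²·19.36 = 695.36

695.36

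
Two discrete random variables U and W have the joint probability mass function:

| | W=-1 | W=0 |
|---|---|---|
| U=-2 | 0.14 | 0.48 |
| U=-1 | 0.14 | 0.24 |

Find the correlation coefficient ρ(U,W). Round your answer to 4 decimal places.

E[U] = -1.62,  E[W] = -0.28
E[UW] = 0.42
cov(U,W) = E[UW] − E[U]E[W] = 0.42 − (-1.62)(-0.28) = -0.0336
var(U) = 0.2356,  var(W) = 0.2016
ρ = -0.0336 / √(0.2356·0.2016) ≈ -0.1542

-0.1542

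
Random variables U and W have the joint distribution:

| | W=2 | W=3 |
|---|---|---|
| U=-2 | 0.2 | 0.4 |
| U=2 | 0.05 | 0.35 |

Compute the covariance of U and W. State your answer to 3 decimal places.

E[U] = -0.4,  E[W] = 2.75
E[UW] = -0.9
Cov(U,W) = E[UW] − E[U]E[W] = -0.9 − (-0.4)(2.75) = 0.2

0.200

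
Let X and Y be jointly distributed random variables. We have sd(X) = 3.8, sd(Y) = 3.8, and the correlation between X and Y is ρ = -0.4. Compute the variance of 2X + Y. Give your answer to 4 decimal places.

49.0960

var(X) = (3.8)² = 14.44;  var(Y) = (3.8)² = 14.44
Cov(X,Y) = ρ·sd(X)·sd(Y) = -0.4·3.8·3.8 = -5.776
var(2X + Y) = (2)²·var(X) + (1)²·var(Y) + 2·(2)·(1)·Cov(X,Y)
= 4·14.44 + 1·14.44 + 4·-5.776 = 49.096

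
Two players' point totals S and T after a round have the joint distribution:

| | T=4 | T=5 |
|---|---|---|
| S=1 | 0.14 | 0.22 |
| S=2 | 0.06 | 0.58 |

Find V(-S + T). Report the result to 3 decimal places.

0.254

E[S] = 1.64,  E[T] = 4.8,  E[ST] = 7.94
V(S) = 2.92 − (1.64)² = 0.2304;  V(T) = 23.2 − (4.8)² = 0.16
cov(S,T) = 7.94 − (1.64)(4.8) = 0.068
V(-S + T) = (-1)²·0.2304 + (1)²·0.16 + 2·(-1)·(1)·0.068 = 0.2544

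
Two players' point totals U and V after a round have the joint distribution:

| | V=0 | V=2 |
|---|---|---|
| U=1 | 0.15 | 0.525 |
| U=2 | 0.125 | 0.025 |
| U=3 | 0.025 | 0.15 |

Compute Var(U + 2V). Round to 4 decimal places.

3.7600

E[U] = 1.5,  E[V] = 1.4,  E[UV] = 2.05
Var(U) = 2.85 − (1.5)² = 0.6;  Var(V) = 2.8 − (1.4)² = 0.84
Cov(U,V) = 2.05 − (1.5)(1.4) = -0.05
Var(U + 2V) = (1)²·0.6 + (2)²·0.84 + 2·(1)·(2)·-0.05 = 3.76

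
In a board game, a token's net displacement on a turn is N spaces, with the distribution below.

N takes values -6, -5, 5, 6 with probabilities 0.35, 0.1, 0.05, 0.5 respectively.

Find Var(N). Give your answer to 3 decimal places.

E[N] = (-6)(0.35) + (-5)(0.1) + (5)(0.05) + (6)(0.5) = 0.65
E[N²] = (-6)²(0.35) + (-5)²(0.1) + (5)²(0.05) + (6)²(0.5) = 34.35
Var(N) = E[N²] − (E[N])² = 34.35 − (0.65)² = 33.9275

33.928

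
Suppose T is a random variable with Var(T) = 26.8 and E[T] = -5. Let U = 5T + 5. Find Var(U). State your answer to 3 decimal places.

Var(5T + 5) = (5)²·Var(T) = 25·26.8 = 670

670.000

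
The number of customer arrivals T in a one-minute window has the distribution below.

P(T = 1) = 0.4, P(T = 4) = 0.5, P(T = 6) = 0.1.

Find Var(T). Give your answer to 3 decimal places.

3.000

E[T] = (1)(0.4) + (4)(0.5) + (6)(0.1) = 3
E[T²] = (1)²(0.4) + (4)²(0.5) + (6)²(0.1) = 12
Var(T) = E[T²] − (E[T])² = 12 − (3)² = 3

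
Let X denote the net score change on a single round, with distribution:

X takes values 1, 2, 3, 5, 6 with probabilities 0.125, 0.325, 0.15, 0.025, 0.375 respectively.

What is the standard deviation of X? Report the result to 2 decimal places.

E[X] = (1)(0.125) + (2)(0.325) + (3)(0.15) + (5)(0.025) + (6)(0.375) = 3.6
E[X²] = (1)²(0.125) + (2)²(0.325) + (3)²(0.15) + (5)²(0.025) + (6)²(0.375) = 16.9
Var(X) = E[X²] − (E[X])² = 16.9 − (3.6)² = 3.94
SD(X) = √3.94 ≈ 1.98

1.98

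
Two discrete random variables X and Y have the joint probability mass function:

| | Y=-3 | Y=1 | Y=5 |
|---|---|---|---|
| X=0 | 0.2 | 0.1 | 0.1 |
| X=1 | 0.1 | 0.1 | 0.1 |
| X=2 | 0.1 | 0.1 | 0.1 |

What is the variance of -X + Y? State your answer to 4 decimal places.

E[X] = 0.9,  E[Y] = 0.6,  E[XY] = 0.9
var(X) = 1.5 − (0.9)² = 0.69;  var(Y) = 11.4 − (0.6)² = 11.04
Cov(X,Y) = 0.9 − (0.9)(0.6) = 0.36
var(-X + Y) = (-1)²·0.69 + (1)²·11.04 + 2·(-1)·(1)·0.36 = 11.01

11.0100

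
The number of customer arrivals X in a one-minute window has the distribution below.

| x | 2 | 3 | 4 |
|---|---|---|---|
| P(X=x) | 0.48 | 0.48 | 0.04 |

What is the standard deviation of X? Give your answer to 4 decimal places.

0.5713

E[X] = (2)(0.48) + (3)(0.48) + (4)(0.04) = 2.56
E[X²] = (2)²(0.48) + (3)²(0.48) + (4)²(0.04) = 6.88
Var(X) = E[X²] − (E[X])² = 6.88 − (2.56)² = 0.3264
SD(X) = √0.3264 ≈ 0.5713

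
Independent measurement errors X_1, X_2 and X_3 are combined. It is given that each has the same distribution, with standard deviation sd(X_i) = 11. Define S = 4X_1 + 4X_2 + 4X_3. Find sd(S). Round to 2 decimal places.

Var(X_i) = (11)² = 121
By independence, Var(S) = (4)²Var(X_1) + (4)²Var(X_2) + (4)²Var(X_3)
= (4)²·121 + (4)²·121 + (4)²·121 = 5808
sd(S) = √5808 ≈ 76.21

76.21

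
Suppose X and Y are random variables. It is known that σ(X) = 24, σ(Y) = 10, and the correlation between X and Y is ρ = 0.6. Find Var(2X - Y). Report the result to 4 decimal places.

Var(X) = (24)² = 576;  Var(Y) = (10)² = 100
Cov(X,Y) = ρ·σ(X)·σ(Y) = 0.6·24·10 = 144
Var(2X - Y) = (2)²·Var(X) + (-1)²·Var(Y) + 2·(2)·(-1)·Cov(X,Y)
= 4·576 + 1·100 + -4·144 = 1828

1828.0000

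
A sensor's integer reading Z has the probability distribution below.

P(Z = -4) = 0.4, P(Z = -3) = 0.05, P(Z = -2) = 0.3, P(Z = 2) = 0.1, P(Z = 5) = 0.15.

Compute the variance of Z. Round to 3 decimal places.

E[Z] = (-4)(0.4) + (-3)(0.05) + (-2)(0.3) + (2)(0.1) + (5)(0.15) = -1.4
E[Z²] = (-4)²(0.4) + (-3)²(0.05) + (-2)²(0.3) + (2)²(0.1) + (5)²(0.15) = 12.2
Var(Z) = E[Z²] − (E[Z])² = 12.2 − (-1.4)² = 10.24

10.240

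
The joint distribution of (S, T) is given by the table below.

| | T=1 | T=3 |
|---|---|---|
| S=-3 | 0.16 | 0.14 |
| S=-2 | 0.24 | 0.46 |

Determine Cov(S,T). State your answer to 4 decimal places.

E[S] = -2.3,  E[T] = 2.2
E[ST] = -4.98
Cov(S,T) = E[ST] − E[S]E[T] = -4.98 − (-2.3)(2.2) = 0.08

0.0800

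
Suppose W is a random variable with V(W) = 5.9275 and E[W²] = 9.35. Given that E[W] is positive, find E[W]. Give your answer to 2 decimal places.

(E[W])² = E[W²] − V(W) = 9.35 − 5.9275 = 3.4225
E[W] = √3.4225 = 1.85

1.85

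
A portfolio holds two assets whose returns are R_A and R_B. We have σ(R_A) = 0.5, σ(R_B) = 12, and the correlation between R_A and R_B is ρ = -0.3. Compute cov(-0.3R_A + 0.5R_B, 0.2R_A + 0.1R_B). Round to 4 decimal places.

Var(R_A) = (0.5)² = 0.25;  Var(R_B) = (12)² = 144
cov(R_A,R_B) = ρ·σ(R_A)·σ(R_B) = -0.3·0.5·12 = -1.8
cov(-0.3R_A + 0.5R_B, 0.2R_A + 0.1R_B) = (-0.3)(0.2)Var(R_A) + (0.5)(0.1)Var(R_B) + [(-0.3)(0.1) + (0.5)(0.2)]cov(R_A,R_B)
= -0.06·0.25 + 0.05·144 + 0.07·-1.8 = 7.059

7.0590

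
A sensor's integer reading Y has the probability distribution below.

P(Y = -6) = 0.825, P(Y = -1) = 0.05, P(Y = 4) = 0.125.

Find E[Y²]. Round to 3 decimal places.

31.750

E[Y²] = (-6)²(0.825) + (-1)²(0.05) + (4)²(0.125) = 31.75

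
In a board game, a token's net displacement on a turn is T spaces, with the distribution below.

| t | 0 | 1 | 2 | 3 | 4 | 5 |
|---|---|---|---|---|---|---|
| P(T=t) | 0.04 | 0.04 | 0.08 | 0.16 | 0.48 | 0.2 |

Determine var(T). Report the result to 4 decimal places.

E[T] = (0)(0.04) + (1)(0.04) + (2)(0.08) + (3)(0.16) + (4)(0.48) + (5)(0.2) = 3.6
E[T²] = (0)²(0.04) + (1)²(0.04) + (2)²(0.08) + (3)²(0.16) + (4)²(0.48) + (5)²(0.2) = 14.48
var(T) = E[T²] − (E[T])² = 14.48 − (3.6)² = 1.52

1.5200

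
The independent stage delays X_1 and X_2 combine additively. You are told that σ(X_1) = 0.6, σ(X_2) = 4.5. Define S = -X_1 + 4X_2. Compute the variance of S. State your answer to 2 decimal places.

V(X_1) = 0.36, V(X_2) = 20.25
By independence, V(S) = (-1)²V(X_1) + (4)²V(X_2)
= (-1)²·0.36 + (4)²·20.25 = 324.36

324.36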